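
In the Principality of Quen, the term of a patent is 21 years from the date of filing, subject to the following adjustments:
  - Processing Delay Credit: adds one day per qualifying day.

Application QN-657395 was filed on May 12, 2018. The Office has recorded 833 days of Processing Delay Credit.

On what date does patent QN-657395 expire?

2041-08-22

Base term: filing date + 21 years → 12 May 2039.
Processing Delay Credit: +833 days → 22 August 2041.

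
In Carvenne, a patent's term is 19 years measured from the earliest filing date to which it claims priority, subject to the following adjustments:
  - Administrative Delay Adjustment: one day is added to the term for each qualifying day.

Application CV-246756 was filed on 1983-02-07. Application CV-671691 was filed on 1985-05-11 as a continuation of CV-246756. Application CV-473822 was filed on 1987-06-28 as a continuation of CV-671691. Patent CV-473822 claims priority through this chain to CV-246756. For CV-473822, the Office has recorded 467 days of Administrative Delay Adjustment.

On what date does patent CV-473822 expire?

Earliest priority filing: 7 February 1983.
Base term: 7 February 1983 + 19 years → 7 February 2002.
Administrative Delay Adjustment: +467 days → 20 May 2003.

2003-05-20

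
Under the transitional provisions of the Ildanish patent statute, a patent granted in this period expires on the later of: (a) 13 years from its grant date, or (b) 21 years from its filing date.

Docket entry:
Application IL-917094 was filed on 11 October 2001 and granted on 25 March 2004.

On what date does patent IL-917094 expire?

October 11, 2022

(a) grant + 13 years → 25 March 2017.
(b) filing + 21 years → 11 October 2022.
Later of the two: 11 October 2022.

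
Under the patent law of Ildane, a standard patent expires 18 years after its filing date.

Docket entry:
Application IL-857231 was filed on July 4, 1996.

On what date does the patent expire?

Filing date + 18 years → 4 July 2014.

2014-07-04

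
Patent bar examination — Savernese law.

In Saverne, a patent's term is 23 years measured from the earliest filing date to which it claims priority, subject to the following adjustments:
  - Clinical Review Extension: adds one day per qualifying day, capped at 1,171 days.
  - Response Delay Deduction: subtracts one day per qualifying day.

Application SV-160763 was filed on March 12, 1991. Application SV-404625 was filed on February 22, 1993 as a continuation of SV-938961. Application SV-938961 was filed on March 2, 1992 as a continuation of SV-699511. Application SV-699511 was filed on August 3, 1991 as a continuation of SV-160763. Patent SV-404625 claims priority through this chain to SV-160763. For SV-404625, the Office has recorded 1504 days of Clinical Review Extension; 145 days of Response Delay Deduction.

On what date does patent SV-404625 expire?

Earliest priority filing: 12 March 1991.
Base term: 12 March 1991 + 23 years → 12 March 2014.
Clinical Review Extension: 1504 days claimed exceeds the 1171-day cap, so +1171 days → 26 May 2017.
Response Delay Deduction: −145 days → 1 January 2017.

January 1, 2017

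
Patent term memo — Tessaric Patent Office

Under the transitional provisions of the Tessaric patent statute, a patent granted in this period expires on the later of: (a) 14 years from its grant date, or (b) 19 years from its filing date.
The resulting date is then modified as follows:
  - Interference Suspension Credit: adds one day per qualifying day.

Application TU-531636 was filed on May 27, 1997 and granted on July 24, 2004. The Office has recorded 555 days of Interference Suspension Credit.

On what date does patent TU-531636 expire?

2020-01-30

(a) grant + 14 years → 24 July 2018.
(b) filing + 19 years → 27 May 2016.
Later of the two: 24 July 2018.
Interference Suspension Credit: +555 days → 30 January 2020.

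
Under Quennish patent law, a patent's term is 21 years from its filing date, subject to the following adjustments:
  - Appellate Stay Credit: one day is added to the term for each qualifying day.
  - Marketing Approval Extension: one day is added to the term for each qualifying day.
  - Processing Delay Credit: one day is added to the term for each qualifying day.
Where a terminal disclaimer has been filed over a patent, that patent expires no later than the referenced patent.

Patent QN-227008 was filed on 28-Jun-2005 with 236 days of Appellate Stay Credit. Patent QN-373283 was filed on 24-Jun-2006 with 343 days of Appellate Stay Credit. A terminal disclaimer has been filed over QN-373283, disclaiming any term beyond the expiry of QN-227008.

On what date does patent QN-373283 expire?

Natural term of QN-373283:
  Base: filing + 21 years → 24 June 2027.
  Appellate Stay Credit: +343 days → 1 June 2028.
Expiry of referenced patent QN-227008:
  Base: filing + 21 years → 28 June 2026.
  Appellate Stay Credit: +236 days → 19 February 2027.
Terminal disclaimer: QN-373283 expires on the earlier of 1 June 2028 and 19 February 2027.

February 19, 2027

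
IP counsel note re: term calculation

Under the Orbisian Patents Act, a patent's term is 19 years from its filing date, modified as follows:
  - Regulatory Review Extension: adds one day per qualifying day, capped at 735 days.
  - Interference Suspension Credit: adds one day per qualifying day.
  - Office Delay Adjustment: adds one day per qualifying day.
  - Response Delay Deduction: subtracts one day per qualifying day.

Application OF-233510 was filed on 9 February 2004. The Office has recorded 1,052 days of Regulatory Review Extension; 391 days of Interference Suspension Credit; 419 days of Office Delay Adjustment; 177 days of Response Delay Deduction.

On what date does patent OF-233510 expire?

November 8, 2026

Base term: filing date + 19 years → 9 February 2023.
Regulatory Review Extension: 1052 days claimed exceeds the 735-day cap, so +735 days → 13 February 2025.
Interference Suspension Credit: +391 days → 11 March 2026.
Office Delay Adjustment: +419 days → 4 May 2027.
Response Delay Deduction: −177 days → 8 November 2026.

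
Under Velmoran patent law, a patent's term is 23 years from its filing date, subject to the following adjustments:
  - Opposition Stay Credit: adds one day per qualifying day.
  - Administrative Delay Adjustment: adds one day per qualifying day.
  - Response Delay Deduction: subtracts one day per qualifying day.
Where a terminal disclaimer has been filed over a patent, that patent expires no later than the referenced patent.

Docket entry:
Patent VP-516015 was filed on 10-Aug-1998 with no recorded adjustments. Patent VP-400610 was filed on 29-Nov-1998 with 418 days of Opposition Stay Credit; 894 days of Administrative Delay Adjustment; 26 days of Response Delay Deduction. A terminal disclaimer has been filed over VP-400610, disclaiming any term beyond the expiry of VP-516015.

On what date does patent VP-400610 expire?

Natural term of VP-400610:
  Base: filing + 23 years → 29 November 2021.
  Opposition Stay Credit: +418 days → 21 January 2023.
  Administrative Delay Adjustment: +894 days → 3 July 2025.
  Response Delay Deduction: −26 days → 7 June 2025.
Expiry of referenced patent VP-516015:
  Base: filing + 23 years → 10 August 2021.
Terminal disclaimer: VP-400610 expires on the earlier of 7 June 2025 and 10 August 2021.

August 10, 2021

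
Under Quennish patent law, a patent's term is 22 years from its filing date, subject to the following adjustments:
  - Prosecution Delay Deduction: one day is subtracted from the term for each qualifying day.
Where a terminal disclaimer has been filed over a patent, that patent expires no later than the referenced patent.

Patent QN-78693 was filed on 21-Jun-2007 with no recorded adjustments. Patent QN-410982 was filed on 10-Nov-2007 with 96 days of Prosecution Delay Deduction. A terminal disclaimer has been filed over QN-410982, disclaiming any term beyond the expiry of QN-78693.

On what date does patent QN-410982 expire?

June 21, 2029

Natural term of QN-410982:
  Base: filing + 22 years → 10 November 2029.
  Prosecution Delay Deduction: −96 days → 6 August 2029.
Expiry of referenced patent QN-78693:
  Base: filing + 22 years → 21 June 2029.
Terminal disclaimer: QN-410982 expires on the earlier of 6 August 2029 and 21 June 2029.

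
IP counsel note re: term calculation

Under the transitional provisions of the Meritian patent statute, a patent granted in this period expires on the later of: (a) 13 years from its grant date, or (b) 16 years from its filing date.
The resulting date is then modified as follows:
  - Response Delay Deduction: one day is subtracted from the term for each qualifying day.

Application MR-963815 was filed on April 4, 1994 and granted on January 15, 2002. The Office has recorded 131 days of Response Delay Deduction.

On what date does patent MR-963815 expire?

September 6, 2014

(a) grant + 13 years → 15 January 2015.
(b) filing + 16 years → 4 April 2010.
Later of the two: 15 January 2015.
Response Delay Deduction: −131 days → 6 September 2014.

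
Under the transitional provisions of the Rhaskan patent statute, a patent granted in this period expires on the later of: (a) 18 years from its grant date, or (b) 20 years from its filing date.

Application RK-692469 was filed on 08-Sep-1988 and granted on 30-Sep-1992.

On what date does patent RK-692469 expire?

(a) grant + 18 years → 30 September 2010.
(b) filing + 20 years → 8 September 2008.
Later of the two: 30 September 2010.

September 30, 2010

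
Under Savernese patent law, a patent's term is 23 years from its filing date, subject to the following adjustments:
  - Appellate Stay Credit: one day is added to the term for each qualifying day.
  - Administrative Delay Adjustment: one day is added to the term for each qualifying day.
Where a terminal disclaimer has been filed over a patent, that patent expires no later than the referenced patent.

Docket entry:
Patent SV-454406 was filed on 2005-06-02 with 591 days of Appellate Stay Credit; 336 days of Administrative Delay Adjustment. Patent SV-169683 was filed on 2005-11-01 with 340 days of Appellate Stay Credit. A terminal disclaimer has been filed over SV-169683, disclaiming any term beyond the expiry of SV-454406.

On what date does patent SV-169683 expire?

Natural term of SV-169683:
  Base: filing + 23 years → 1 November 2028.
  Appellate Stay Credit: +340 days → 7 October 2029.
Expiry of referenced patent SV-454406:
  Base: filing + 23 years → 2 June 2028.
  Appellate Stay Credit: +591 days → 14 January 2030.
  Administrative Delay Adjustment: +336 days → 16 December 2030.
Terminal disclaimer: SV-169683 expires on the earlier of 7 October 2029 and 16 December 2030.

October 7, 2029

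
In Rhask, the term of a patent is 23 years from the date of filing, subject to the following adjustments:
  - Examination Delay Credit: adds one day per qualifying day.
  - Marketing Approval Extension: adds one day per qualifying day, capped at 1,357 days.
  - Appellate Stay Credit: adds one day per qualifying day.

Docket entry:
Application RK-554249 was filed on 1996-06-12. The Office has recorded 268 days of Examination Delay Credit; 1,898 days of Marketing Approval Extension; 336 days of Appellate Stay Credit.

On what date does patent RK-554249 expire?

Base term: filing date + 23 years → 12 June 2019.
Examination Delay Credit: +268 days → 6 March 2020.
Marketing Approval Extension: 1898 days claimed exceeds the 1357-day cap, so +1357 days → 23 November 2023.
Appellate Stay Credit: +336 days → 24 October 2024.

2024-10-24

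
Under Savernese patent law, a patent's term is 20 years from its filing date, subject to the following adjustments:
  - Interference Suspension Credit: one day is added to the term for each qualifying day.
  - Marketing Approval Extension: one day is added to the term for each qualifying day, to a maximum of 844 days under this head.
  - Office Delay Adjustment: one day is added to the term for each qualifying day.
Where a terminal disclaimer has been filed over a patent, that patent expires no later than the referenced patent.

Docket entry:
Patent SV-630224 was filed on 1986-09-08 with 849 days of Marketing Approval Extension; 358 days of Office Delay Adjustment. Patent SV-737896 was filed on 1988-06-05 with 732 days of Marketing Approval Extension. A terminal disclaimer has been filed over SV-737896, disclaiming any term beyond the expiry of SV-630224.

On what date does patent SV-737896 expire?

Natural term of SV-737896:
  Base: filing + 20 years → 5 June 2008.
  Marketing Approval Extension: 732 days (within the 844-day cap) → +732 days → 7 June 2010.
Expiry of referenced patent SV-630224:
  Base: filing + 20 years → 8 September 2006.
  Marketing Approval Extension: 849 days claimed exceeds the 844-day cap, so +844 days → 30 December 2008.
  Office Delay Adjustment: +358 days → 23 December 2009.
Terminal disclaimer: SV-737896 expires on the earlier of 7 June 2010 and 23 December 2009.

December 23, 2009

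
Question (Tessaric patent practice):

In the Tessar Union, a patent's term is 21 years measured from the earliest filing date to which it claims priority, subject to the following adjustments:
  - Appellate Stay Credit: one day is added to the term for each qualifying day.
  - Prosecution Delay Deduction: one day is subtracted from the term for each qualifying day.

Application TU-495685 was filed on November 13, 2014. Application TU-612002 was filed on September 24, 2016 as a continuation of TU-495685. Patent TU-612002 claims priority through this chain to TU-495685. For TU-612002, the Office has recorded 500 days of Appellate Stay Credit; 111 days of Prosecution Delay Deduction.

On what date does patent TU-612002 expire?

December 6, 2036

Earliest priority filing: 13 November 2014.
Base term: 13 November 2014 + 21 years → 13 November 2035.
Appellate Stay Credit: +500 days → 27 March 2037.
Prosecution Delay Deduction: −111 days → 6 December 2036.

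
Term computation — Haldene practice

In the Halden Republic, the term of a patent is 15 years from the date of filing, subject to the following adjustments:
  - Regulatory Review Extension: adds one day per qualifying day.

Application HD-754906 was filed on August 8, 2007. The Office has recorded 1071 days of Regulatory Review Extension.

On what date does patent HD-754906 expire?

July 14, 2025

Base term: filing date + 15 years → 8 August 2022.
Regulatory Review Extension: +1071 days → 14 July 2025.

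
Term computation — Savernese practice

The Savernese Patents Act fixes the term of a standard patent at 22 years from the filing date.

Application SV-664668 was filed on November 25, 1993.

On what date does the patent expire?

Filing date + 22 years → 25 November 2015.

November 25, 2015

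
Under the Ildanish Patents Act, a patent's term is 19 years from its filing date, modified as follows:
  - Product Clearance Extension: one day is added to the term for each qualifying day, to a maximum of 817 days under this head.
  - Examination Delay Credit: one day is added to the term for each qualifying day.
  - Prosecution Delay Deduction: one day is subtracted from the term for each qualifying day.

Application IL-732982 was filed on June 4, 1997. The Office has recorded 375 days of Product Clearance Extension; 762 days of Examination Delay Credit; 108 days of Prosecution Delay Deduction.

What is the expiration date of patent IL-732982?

Base term: filing date + 19 years → 4 June 2016.
Product Clearance Extension: 375 days (within the 817-day cap) → +375 days → 14 June 2017.
Examination Delay Credit: +762 days → 16 July 2019.
Prosecution Delay Deduction: −108 days → 30 March 2019.

2019-03-30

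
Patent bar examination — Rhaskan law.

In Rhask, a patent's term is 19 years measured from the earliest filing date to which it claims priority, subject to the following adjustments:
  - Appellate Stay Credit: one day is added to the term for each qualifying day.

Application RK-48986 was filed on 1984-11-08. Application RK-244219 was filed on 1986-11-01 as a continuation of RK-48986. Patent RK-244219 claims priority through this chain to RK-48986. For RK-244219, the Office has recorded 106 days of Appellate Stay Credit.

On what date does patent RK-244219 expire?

February 22, 2004

Earliest priority filing: 8 November 1984.
Base term: 8 November 1984 + 19 years → 8 November 2003.
Appellate Stay Credit: +106 days → 22 February 2004.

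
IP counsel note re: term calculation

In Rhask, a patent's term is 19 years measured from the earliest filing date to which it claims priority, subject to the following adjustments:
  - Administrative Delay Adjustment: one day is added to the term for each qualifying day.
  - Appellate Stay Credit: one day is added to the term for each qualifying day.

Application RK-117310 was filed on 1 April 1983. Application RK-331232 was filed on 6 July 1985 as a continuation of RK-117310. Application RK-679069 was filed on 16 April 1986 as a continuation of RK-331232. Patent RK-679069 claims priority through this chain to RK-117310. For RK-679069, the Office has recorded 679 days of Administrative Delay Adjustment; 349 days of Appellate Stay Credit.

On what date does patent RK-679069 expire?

2005-01-23

Earliest priority filing: 1 April 1983.
Base term: 1 April 1983 + 19 years → 1 April 2002.
Administrative Delay Adjustment: +679 days → 9 February 2004.
Appellate Stay Credit: +349 days → 23 January 2005.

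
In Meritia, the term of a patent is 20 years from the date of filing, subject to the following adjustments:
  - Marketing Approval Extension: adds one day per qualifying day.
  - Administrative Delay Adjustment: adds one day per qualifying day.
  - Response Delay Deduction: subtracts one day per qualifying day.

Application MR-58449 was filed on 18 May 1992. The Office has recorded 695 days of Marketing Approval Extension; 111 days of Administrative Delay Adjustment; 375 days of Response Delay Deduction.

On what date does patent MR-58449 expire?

July 23, 2013

Base term: filing date + 20 years → 18 May 2012.
Marketing Approval Extension: +695 days → 13 April 2014.
Administrative Delay Adjustment: +111 days → 2 August 2014.
Response Delay Deduction: −375 days → 23 July 2013.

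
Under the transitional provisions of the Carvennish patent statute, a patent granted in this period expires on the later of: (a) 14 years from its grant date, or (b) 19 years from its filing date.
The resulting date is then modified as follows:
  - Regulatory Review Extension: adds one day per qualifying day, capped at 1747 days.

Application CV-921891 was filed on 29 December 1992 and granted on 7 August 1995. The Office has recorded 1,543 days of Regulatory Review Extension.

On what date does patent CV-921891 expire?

(a) grant + 14 years → 7 August 2009.
(b) filing + 19 years → 29 December 2011.
Later of the two: 29 December 2011.
Regulatory Review Extension: 1543 days (within the 1747-day cap) → +1543 days → 20 March 2016.

March 20, 2016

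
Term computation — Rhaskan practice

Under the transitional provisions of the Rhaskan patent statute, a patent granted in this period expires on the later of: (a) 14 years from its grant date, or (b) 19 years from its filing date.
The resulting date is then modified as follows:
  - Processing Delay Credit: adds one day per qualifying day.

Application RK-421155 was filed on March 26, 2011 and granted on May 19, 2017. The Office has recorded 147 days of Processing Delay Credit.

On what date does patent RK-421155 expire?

(a) grant + 14 years → 19 May 2031.
(b) filing + 19 years → 26 March 2030.
Later of the two: 19 May 2031.
Processing Delay Credit: +147 days → 13 October 2031.

2031-10-13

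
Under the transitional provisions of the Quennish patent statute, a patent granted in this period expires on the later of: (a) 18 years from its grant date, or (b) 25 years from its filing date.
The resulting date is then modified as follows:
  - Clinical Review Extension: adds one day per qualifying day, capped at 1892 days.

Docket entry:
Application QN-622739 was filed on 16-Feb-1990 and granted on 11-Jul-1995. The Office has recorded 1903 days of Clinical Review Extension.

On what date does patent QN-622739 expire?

2020-04-22

(a) grant + 18 years → 11 July 2013.
(b) filing + 25 years → 16 February 2015.
Later of the two: 16 February 2015.
Clinical Review Extension: 1903 days claimed exceeds the 1892-day cap, so +1892 days → 22 April 2020.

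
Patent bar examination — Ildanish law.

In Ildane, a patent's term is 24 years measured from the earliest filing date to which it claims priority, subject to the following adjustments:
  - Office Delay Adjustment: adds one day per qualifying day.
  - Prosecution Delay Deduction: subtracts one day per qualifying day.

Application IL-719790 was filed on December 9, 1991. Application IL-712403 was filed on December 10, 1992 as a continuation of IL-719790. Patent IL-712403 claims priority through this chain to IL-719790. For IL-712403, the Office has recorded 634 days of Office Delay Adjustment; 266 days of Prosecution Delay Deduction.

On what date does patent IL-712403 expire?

2016-12-11

Earliest priority filing: 9 December 1991.
Base term: 9 December 1991 + 24 years → 9 December 2015.
Office Delay Adjustment: +634 days → 3 September 2017.
Prosecution Delay Deduction: −266 days → 11 December 2016.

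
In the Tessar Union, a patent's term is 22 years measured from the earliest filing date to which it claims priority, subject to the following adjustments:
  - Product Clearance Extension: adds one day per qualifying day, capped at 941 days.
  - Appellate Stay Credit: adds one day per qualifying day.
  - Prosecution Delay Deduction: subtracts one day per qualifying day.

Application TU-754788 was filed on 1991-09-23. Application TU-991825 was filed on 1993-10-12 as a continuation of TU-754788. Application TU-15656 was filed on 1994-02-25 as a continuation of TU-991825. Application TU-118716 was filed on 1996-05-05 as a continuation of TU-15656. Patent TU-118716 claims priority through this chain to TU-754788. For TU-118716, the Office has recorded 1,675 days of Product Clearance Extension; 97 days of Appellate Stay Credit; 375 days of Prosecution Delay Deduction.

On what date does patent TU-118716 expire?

Earliest priority filing: 23 September 1991.
Base term: 23 September 1991 + 22 years → 23 September 2013.
Product Clearance Extension: 1675 days claimed exceeds the 941-day cap, so +941 days → 21 April 2016.
Appellate Stay Credit: +97 days → 27 July 2016.
Prosecution Delay Deduction: −375 days → 18 July 2015.

2015-07-18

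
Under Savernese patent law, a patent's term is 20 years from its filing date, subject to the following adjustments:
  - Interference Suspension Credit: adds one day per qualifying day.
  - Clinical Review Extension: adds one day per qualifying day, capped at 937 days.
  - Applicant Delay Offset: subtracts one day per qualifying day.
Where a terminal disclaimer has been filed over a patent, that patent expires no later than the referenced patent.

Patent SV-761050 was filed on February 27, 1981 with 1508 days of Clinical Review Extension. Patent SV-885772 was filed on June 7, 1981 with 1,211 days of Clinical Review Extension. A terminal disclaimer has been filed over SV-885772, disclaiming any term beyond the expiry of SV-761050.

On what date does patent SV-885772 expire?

Natural term of SV-885772:
  Base: filing + 20 years → 7 June 2001.
  Clinical Review Extension: 1211 days claimed exceeds the 937-day cap, so +937 days → 31 December 2003.
Expiry of referenced patent SV-761050:
  Base: filing + 20 years → 27 February 2001.
  Clinical Review Extension: 1508 days claimed exceeds the 937-day cap, so +937 days → 22 September 2003.
Terminal disclaimer: SV-885772 expires on the earlier of 31 December 2003 and 22 September 2003.

September 22, 2003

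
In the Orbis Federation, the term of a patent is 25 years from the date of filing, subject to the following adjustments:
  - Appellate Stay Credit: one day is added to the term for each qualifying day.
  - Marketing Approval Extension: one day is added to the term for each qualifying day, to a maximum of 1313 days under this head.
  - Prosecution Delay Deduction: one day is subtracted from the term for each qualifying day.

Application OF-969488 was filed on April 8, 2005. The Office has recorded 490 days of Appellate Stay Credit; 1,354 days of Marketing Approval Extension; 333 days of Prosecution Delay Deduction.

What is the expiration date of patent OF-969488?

2034-04-17

Base term: filing date + 25 years → 8 April 2030.
Appellate Stay Credit: +490 days → 11 August 2031.
Marketing Approval Extension: 1354 days claimed exceeds the 1313-day cap, so +1313 days → 16 March 2035.
Prosecution Delay Deduction: −333 days → 17 April 2034.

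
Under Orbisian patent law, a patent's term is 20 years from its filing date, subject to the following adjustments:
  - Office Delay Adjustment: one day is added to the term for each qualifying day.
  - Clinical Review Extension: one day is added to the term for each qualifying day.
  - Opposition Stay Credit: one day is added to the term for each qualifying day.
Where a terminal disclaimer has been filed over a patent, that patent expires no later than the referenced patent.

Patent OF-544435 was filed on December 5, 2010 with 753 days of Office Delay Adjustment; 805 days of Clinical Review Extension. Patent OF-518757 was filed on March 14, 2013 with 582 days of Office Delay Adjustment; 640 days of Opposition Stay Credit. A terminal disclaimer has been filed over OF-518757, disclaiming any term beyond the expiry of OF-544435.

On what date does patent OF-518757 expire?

Natural term of OF-518757:
  Base: filing + 20 years → 14 March 2033.
  Office Delay Adjustment: +582 days → 17 October 2034.
  Opposition Stay Credit: +640 days → 18 July 2036.
Expiry of referenced patent OF-544435:
  Base: filing + 20 years → 5 December 2030.
  Office Delay Adjustment: +753 days → 27 December 2032.
  Clinical Review Extension: +805 days → 12 March 2035.
Terminal disclaimer: OF-518757 expires on the earlier of 18 July 2036 and 12 March 2035.

March 12, 2035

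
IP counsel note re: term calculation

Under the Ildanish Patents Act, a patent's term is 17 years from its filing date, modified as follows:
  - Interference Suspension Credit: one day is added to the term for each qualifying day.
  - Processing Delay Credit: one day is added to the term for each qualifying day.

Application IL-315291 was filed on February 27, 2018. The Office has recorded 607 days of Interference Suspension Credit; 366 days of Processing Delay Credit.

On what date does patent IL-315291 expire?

October 27, 2037

Base term: filing date + 17 years → 27 February 2035.
Interference Suspension Credit: +607 days → 26 October 2036.
Processing Delay Credit: +366 days → 27 October 2037.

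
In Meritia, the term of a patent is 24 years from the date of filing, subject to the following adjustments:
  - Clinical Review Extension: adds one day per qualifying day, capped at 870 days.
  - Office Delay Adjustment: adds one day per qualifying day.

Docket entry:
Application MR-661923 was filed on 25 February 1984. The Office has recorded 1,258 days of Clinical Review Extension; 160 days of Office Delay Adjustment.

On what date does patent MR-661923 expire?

2010-12-21

Base term: filing date + 24 years → 25 February 2008.
Clinical Review Extension: 1258 days claimed exceeds the 870-day cap, so +870 days → 14 July 2010.
Office Delay Adjustment: +160 days → 21 December 2010.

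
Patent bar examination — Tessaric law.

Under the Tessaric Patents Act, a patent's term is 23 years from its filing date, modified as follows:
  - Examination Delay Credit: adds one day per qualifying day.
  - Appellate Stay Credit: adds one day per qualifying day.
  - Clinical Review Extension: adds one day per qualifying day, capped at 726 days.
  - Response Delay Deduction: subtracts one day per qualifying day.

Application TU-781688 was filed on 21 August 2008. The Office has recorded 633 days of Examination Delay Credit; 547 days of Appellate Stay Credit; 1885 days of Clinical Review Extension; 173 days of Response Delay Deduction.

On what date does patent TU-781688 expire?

Base term: filing date + 23 years → 21 August 2031.
Examination Delay Credit: +633 days → 15 May 2033.
Appellate Stay Credit: +547 days → 13 November 2034.
Clinical Review Extension: 1885 days claimed exceeds the 726-day cap, so +726 days → 8 November 2036.
Response Delay Deduction: −173 days → 19 May 2036.

May 19, 2036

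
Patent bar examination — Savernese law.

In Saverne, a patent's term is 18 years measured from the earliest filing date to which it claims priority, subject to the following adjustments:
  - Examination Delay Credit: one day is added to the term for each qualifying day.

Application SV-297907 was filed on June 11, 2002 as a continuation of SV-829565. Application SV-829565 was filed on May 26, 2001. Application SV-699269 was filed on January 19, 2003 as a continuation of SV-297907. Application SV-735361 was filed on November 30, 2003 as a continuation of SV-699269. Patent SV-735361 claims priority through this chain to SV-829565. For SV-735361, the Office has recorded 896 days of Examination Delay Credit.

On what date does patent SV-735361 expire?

Earliest priority filing: 26 May 2001.
Base term: 26 May 2001 + 18 years → 26 May 2019.
Examination Delay Credit: +896 days → 7 November 2021.

2021-11-07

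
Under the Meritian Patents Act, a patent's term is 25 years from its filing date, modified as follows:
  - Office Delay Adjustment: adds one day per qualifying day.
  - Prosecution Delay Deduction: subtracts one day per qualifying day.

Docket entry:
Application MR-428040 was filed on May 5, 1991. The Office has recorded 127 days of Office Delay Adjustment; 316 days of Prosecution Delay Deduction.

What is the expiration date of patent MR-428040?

October 29, 2015

Base term: filing date + 25 years → 5 May 2016.
Office Delay Adjustment: +127 days → 9 September 2016.
Prosecution Delay Deduction: −316 days → 29 October 2015.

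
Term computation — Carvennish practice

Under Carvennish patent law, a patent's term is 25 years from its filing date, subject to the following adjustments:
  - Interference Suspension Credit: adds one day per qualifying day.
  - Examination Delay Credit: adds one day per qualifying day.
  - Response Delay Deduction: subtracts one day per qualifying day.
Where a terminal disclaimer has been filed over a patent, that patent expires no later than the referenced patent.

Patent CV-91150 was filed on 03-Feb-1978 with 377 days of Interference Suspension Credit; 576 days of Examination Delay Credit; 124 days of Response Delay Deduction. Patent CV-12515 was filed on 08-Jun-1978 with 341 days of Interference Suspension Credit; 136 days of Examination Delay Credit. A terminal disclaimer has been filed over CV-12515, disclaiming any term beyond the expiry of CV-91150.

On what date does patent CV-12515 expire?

Natural term of CV-12515:
  Base: filing + 25 years → 8 June 2003.
  Interference Suspension Credit: +341 days → 14 May 2004.
  Examination Delay Credit: +136 days → 27 September 2004.
Expiry of referenced patent CV-91150:
  Base: filing + 25 years → 3 February 2003.
  Interference Suspension Credit: +377 days → 15 February 2004.
  Examination Delay Credit: +576 days → 13 September 2005.
  Response Delay Deduction: −124 days → 12 May 2005.
Terminal disclaimer: CV-12515 expires on the earlier of 27 September 2004 and 12 May 2005.

2004-09-27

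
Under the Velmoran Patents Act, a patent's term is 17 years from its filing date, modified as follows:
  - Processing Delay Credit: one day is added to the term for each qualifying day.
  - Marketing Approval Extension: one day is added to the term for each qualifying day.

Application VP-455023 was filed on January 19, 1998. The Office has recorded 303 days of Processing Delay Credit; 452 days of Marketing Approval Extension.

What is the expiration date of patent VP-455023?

Base term: filing date + 17 years → 19 January 2015.
Processing Delay Credit: +303 days → 18 November 2015.
Marketing Approval Extension: +452 days → 12 February 2017.

2017-02-12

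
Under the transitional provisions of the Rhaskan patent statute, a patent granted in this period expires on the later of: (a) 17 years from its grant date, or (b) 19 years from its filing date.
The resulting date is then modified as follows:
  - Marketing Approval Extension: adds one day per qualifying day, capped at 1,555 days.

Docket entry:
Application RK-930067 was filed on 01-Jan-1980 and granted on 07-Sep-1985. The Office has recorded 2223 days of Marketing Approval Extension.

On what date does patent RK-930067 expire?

December 10, 2006

(a) grant + 17 years → 7 September 2002.
(b) filing + 19 years → 1 January 1999.
Later of the two: 7 September 2002.
Marketing Approval Extension: 2223 days claimed exceeds the 1555-day cap, so +1555 days → 10 December 2006.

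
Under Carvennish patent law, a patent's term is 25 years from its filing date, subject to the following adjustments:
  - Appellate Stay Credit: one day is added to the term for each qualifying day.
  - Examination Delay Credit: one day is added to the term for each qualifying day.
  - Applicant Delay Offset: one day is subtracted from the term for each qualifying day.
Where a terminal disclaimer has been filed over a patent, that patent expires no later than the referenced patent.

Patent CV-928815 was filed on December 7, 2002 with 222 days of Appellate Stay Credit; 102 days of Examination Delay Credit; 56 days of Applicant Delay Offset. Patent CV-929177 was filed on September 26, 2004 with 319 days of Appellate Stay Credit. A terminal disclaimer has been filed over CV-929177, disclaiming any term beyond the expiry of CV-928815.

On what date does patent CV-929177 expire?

Natural term of CV-929177:
  Base: filing + 25 years → 26 September 2029.
  Appellate Stay Credit: +319 days → 11 August 2030.
Expiry of referenced patent CV-928815:
  Base: filing + 25 years → 7 December 2027.
  Appellate Stay Credit: +222 days → 16 July 2028.
  Examination Delay Credit: +102 days → 26 October 2028.
  Applicant Delay Offset: −56 days → 31 August 2028.
Terminal disclaimer: CV-929177 expires on the earlier of 11 August 2030 and 31 August 2028.

August 31, 2028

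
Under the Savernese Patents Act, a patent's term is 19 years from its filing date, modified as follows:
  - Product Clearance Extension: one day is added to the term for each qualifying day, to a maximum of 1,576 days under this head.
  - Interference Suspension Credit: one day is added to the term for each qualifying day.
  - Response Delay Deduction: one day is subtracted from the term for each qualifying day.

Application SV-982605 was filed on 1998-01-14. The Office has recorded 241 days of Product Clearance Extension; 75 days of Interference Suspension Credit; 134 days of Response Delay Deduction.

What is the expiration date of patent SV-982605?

Base term: filing date + 19 years → 14 January 2017.
Product Clearance Extension: 241 days (within the 1576-day cap) → +241 days → 12 September 2017.
Interference Suspension Credit: +75 days → 26 November 2017.
Response Delay Deduction: −134 days → 15 July 2017.

2017-07-15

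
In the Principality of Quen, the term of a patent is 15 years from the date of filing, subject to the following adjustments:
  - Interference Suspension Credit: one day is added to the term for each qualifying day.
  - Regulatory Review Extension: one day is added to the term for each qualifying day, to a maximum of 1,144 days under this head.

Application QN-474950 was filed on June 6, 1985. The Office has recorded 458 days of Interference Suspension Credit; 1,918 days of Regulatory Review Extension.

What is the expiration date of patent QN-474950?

Base term: filing date + 15 years → 6 June 2000.
Interference Suspension Credit: +458 days → 7 September 2001.
Regulatory Review Extension: 1918 days claimed exceeds the 1144-day cap, so +1144 days → 25 October 2004.

2004-10-25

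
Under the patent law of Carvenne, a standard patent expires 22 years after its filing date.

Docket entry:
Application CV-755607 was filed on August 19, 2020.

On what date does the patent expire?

2042-08-19

Filing date + 22 years → 19 August 2042.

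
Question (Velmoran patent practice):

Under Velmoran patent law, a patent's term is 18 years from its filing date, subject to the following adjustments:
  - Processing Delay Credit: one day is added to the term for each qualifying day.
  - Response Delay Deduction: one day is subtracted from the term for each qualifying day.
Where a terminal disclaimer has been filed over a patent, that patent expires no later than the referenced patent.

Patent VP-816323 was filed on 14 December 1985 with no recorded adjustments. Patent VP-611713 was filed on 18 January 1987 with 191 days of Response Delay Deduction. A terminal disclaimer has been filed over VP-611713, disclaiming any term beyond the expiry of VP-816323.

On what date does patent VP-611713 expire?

December 14, 2003

Natural term of VP-611713:
  Base: filing + 18 years → 18 January 2005.
  Response Delay Deduction: −191 days → 11 July 2004.
Expiry of referenced patent VP-816323:
  Base: filing + 18 years → 14 December 2003.
Terminal disclaimer: VP-611713 expires on the earlier of 11 July 2004 and 14 December 2003.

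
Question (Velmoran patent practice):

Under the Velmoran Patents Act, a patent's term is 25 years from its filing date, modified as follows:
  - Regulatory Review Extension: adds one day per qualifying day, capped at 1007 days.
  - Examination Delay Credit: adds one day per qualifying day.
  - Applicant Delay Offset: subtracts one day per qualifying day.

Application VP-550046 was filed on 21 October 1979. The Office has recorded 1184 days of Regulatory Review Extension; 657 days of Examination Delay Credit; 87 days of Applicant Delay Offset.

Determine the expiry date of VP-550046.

Base term: filing date + 25 years → 21 October 2004.
Regulatory Review Extension: 1184 days claimed exceeds the 1007-day cap, so +1007 days → 25 July 2007.
Examination Delay Credit: +657 days → 12 May 2009.
Applicant Delay Offset: −87 days → 14 February 2009.

2009-02-14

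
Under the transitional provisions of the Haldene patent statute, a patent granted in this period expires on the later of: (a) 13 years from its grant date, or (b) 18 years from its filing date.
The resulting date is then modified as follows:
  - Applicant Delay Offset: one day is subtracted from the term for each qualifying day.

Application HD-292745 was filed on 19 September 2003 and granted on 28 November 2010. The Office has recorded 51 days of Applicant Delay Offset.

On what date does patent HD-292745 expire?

(a) grant + 13 years → 28 November 2023.
(b) filing + 18 years → 19 September 2021.
Later of the two: 28 November 2023.
Applicant Delay Offset: −51 days → 8 October 2023.

October 8, 2023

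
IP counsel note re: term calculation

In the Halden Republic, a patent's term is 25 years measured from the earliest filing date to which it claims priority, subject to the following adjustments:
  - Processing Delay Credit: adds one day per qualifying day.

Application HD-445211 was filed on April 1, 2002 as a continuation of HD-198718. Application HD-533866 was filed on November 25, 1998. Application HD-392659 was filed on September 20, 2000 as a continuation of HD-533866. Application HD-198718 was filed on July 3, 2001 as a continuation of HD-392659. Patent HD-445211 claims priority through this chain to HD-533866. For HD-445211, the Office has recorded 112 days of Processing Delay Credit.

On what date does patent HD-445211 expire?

Earliest priority filing: 25 November 1998.
Base term: 25 November 1998 + 25 years → 25 November 2023.
Processing Delay Credit: +112 days → 16 March 2024.

March 16, 2024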